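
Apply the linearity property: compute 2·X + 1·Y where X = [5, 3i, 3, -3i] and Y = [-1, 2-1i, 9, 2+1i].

By linearity: DFT(2x + 1y) = 2·DFT(x) + 1·DFT(y)
= 2·[5, 3i, 3, -3i] + 1·[-1, 2-1i, 9, 2+1i]

Computing element-wise:
Z[0] = 2·(5) + 1·(-1) = 9
Z[1] = 2·(3i) + 1·(2-1i) = 2+5i
Z[2] = 2·(3) + 1·(9) = 15
Z[3] = 2·(-3i) + 1·(2+1i) = 2-5i

DFT(2x + 1y) = 2·X + 1·Y = [9, 2+5i, 15, 2-5i]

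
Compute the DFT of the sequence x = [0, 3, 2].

X[k] = Σ(n=0 to 2) x[n] · ω_3^(nk)
where ω_3 = e^(-2πi/3)

Computing each X[k]:
X[0] = 5
X[1] = -2.5000-0.8660i
X[2] = -2.5000+0.8660i

X = [5, -2.5000-0.8660i, -2.5000+0.8660i]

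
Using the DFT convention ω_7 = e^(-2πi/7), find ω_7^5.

ω_7^5 = e^(-2πi·5/7)
= cos(-2π·5/7) + i·sin(-2π·5/7)
= cos(-10π/7) + i·sin(-10π/7)

ω_7^5 = cos(-10π/7) + i·sin(-10π/7) = -0.2225+0.9749i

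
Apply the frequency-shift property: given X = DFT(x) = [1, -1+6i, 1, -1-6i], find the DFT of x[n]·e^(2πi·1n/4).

Modulation property: DFT(ω_4^(-1n)·x[n]) = X[(k-1) mod 4], so circularly shift X by 1 positions.

X[k-1] = [-1-6i, 1, -1+6i, 1]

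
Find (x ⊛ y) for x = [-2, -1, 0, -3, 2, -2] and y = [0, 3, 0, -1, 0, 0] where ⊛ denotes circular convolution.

(x ⊛ y)[n] = Σ(m=0 to 5) x[m] · y[(n-m) mod 6]

Computing each output sample:
(x ⊛ y)[0] = -3
(x ⊛ y)[1] = -8
(x ⊛ y)[2] = -1
(x ⊛ y)[3] = 2
(x ⊛ y)[4] = -8
(x ⊛ y)[5] = 6

x ⊛ y = [-3, -8, -1, 2, -8, 6]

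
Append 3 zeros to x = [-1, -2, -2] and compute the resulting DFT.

Original 3-point DFT: [-5, 1, 1]
Zero-padded 6-point DFT provides frequency interpolation.

DFT_6([x, 0, ...]) = [-5, -1.0000+3.4641i, 1, -1, 1, -1.0000-3.4641i]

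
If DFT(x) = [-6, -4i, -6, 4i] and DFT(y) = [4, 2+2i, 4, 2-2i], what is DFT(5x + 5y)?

By linearity: DFT(5x + 5y) = 5·DFT(x) + 5·DFT(y)
= 5·[-6, -4i, -6, 4i] + 5·[4, 2+2i, 4, 2-2i]

Computing element-wise:
Z[0] = 5·(-6) + 5·(4) = -10
Z[1] = 5·(-4i) + 5·(2+2i) = 10-10i
Z[2] = 5·(-6) + 5·(4) = -10
Z[3] = 5·(4i) + 5·(2-2i) = 10+10i

DFT(5x + 5y) = 5·X + 5·Y = [-10, 10-10i, -10, 10+10i]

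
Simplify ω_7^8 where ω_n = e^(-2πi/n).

Since ω_7^7 = 1, powers reduce modulo 7.
8 mod 7 = 1
So ω_7^8 = ω_7^1 = e^(-2πi·1/7)

ω_7^8 = ω_7^1 = 0.6235-0.7818i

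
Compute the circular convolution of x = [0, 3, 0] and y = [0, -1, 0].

(x ⊛ y)[n] = Σ(m=0 to 2) x[m] · y[(n-m) mod 3]

Computing each output sample:
(x ⊛ y)[0] = 0
(x ⊛ y)[1] = 0
(x ⊛ y)[2] = -3

x ⊛ y = [0, 0, -3]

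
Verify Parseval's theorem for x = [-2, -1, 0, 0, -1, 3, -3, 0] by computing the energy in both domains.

Time domain:
Σ|x[n]|² = |-2|² + |-1|² + |0|² + |0|² + |-1|² + |3|² + |-3|² + |0|² = 24.0000

Frequency domain:
(1/8)Σ|X[k]|² = (1/8)(|-4|² + |-3.8284-0.1716i|² + |-2i|² + |1.8284+5.8284i|² + |-8|² + |1.8284-5.8284i|² + |2i|² + |-3.8284+0.1716i|²) = (1/8)·192.0000 = 24.0000

Both sides agree, confirming Parseval's theorem.

Σ|x[n]|² = (1/N)Σ|X[k]|² = 24.0000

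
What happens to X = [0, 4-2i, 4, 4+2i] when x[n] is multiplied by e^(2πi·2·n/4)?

Modulation property: DFT(ω_4^(-2n)·x[n]) = X[(k-2) mod 4], so circularly shift X by 2 positions.

X[k-2] = [4, 4+2i, 0, 4-2i]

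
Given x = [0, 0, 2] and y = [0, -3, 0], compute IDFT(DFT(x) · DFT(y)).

(x ⊛ y)[n] = Σ(m=0 to 2) x[m] · y[(n-m) mod 3]

Computing each output sample:
(x ⊛ y)[0] = -6
(x ⊛ y)[1] = 0
(x ⊛ y)[2] = 0

x ⊛ y = [-6, 0, 0]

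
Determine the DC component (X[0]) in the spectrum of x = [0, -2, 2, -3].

X[0] = Σ(n=0 to 3) x[n] · ω_4^0 = Σ x[n]
= (0) + (-2) + (2) + (-3)

X[0] = -3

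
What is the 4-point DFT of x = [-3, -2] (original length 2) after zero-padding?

Original 2-point DFT: [-5, -1]
Zero-padded 4-point DFT provides frequency interpolation.

DFT_4([x, 0, ...]) = [-5, -3+2i, -1, -3-2i]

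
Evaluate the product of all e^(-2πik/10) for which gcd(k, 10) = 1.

The primitive 10th roots of unity are ω_10^k for k coprime to 10: k ∈ {1, 3, 7, 9}
Their product equals the constant term of the cyclotomic polynomial Φ_10(x) up to sign.
For n ≥ 3, the product of all primitive nth roots of unity is 1. (For n=1 it is 1; for n=2 it is -1.)

1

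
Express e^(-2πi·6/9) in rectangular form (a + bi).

ω_9^6 = e^(-2πi·6/9)
= cos(-2π·6/9) + i·sin(-2π·6/9)
= cos(-12π/9) + i·sin(-12π/9)

ω_9^6 = cos(-12π/9) + i·sin(-12π/9) = -0.5000+0.8660i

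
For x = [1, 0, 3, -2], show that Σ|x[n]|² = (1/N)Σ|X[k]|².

Time domain:
Σ|x[n]|² = |1|² + |0|² + |3|² + |-2|² = 14.0000

Frequency domain:
(1/4)Σ|X[k]|² = (1/4)(|2|² + |-2-2i|² + |6|² + |-2+2i|²) = (1/4)·56.0000 = 14.0000

Both sides agree, confirming Parseval's theorem.

Σ|x[n]|² = (1/N)Σ|X[k]|² = 14.0000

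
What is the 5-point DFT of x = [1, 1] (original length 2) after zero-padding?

Original 2-point DFT: [2, 0]
Zero-padded 5-point DFT provides frequency interpolation.

DFT_5([x, 0, ...]) = [2, 1.3090-0.9511i, 0.1910-0.5878i, 0.1910+0.5878i, 1.3090+0.9511i]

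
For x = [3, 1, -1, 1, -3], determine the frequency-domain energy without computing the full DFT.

Parseval: Σ|x[n]|² = (1/N)Σ|X[k]|², so Σ|X[k]|² = N·Σ|x[n]|² = 5·21.0000

Σ|X[k]|² = N·Σ|x[n]|² = 5·21.0000 = 105.0000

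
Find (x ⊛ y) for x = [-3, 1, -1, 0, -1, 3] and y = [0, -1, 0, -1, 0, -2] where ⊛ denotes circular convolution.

(x ⊛ y)[n] = Σ(m=0 to 5) x[m] · y[(n-m) mod 6]

Computing each output sample:
(x ⊛ y)[0] = -5
(x ⊛ y)[1] = 6
(x ⊛ y)[2] = -4
(x ⊛ y)[3] = 6
(x ⊛ y)[4] = -7
(x ⊛ y)[5] = 8

x ⊛ y = [-5, 6, -4, 6, -7, 8]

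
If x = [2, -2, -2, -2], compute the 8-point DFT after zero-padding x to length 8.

Original 4-point DFT: [-4, 4, 4, 4]
Zero-padded 8-point DFT provides frequency interpolation.

DFT_8([x, 0, ...]) = [-4, 2.0000+4.8284i, 4, 2.0000+0.8284i, 4, 2.0000-0.8284i, 4, 2.0000-4.8284i]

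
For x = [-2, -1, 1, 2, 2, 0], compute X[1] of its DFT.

X[1] = Σ(n=0 to 5) x[n] · ω_6^(1n) where ω_6 = e^(-2πi/6)
= (-2)·ω_6^0 + (-1)·ω_6^1 + (1)·ω_6^2 + (2)·ω_6^3 + (2)·ω_6^4 + (0)·ω_6^5

X[1] = -6.0000+1.7321i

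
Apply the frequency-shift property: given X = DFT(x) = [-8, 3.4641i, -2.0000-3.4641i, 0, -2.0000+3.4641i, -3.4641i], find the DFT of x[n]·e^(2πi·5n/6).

Modulation property: DFT(ω_6^(-5n)·x[n]) = X[(k-5) mod 6], so circularly shift X by 5 positions.

X[k-5] = [3.4641i, -2.0000-3.4641i, 0, -2.0000+3.4641i, -3.4641i, -8]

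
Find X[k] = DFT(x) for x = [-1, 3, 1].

X[k] = Σ(n=0 to 2) x[n] · ω_3^(nk)
where ω_3 = e^(-2πi/3)

Computing each X[k]:
X[0] = 3
X[1] = -3.0000-1.7321i
X[2] = -3.0000+1.7321i

X = [3, -3.0000-1.7321i, -3.0000+1.7321i]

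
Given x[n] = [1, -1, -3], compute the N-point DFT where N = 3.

X[k] = Σ(n=0 to 2) x[n] · ω_3^(nk)
where ω_3 = e^(-2πi/3)

Computing each X[k]:
X[0] = -3
X[1] = 3.0000-1.7321i
X[2] = 3.0000+1.7321i

X = [-3, 3.0000-1.7321i, 3.0000+1.7321i]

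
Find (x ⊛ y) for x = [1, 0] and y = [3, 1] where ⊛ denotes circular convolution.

(x ⊛ y)[n] = Σ(m=0 to 1) x[m] · y[(n-m) mod 2]

Computing each output sample:
(x ⊛ y)[0] = 3
(x ⊛ y)[1] = 1

x ⊛ y = [3, 1]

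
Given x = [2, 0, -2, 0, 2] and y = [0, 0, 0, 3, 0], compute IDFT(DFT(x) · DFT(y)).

(x ⊛ y)[n] = Σ(m=0 to 4) x[m] · y[(n-m) mod 5]

Computing each output sample:
(x ⊛ y)[0] = -6
(x ⊛ y)[1] = 0
(x ⊛ y)[2] = 6
(x ⊛ y)[3] = 6
(x ⊛ y)[4] = 0

x ⊛ y = [-6, 0, 6, 6, 0]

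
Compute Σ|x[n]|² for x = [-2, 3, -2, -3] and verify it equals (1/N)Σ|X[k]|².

Time domain:
Σ|x[n]|² = |-2|² + |3|² + |-2|² + |-3|² = 26.0000

Frequency domain:
(1/4)Σ|X[k]|² = (1/4)(|-4|² + |-6i|² + |-4|² + |6i|²) = (1/4)·104.0000 = 26.0000

Both sides agree, confirming Parseval's theorem.

Σ|x[n]|² = (1/N)Σ|X[k]|² = 26.0000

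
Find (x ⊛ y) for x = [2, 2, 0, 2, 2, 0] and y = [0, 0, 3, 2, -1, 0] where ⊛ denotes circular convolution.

(x ⊛ y)[n] = Σ(m=0 to 5) x[m] · y[(n-m) mod 6]

Computing each output sample:
(x ⊛ y)[0] = 10
(x ⊛ y)[1] = 2
(x ⊛ y)[2] = 4
(x ⊛ y)[3] = 10
(x ⊛ y)[4] = 2
(x ⊛ y)[5] = 4

x ⊛ y = [10, 2, 4, 10, 2, 4]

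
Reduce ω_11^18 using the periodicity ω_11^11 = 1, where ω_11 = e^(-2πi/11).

Since ω_11^11 = 1, powers reduce modulo 11.
18 mod 11 = 7
So ω_11^18 = ω_11^7 = e^(-2πi·7/11)

ω_11^18 = ω_11^7 = -0.6549+0.7557i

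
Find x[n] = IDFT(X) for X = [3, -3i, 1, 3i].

x[n] = (1/4) Σ(k=0 to 3) X[k] · e^(2πikn/4)

Computing each x[n]:
x[0] = 1
x[1] = 2
x[2] = 1
x[3] = -1

x = [1, 2, 1, -1]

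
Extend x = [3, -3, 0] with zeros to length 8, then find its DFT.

Original 3-point DFT: [0, 4.5000+2.5981i, 4.5000-2.5981i]
Zero-padded 8-point DFT provides frequency interpolation.

DFT_8([x, 0, ...]) = [0, 0.8787+2.1213i, 3+3i, 5.1213+2.1213i, 6, 5.1213-2.1213i, 3-3i, 0.8787-2.1213i]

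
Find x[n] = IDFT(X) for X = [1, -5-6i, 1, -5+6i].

x[n] = (1/4) Σ(k=0 to 3) X[k] · e^(2πikn/4)

Computing each x[n]:
x[0] = -2
x[1] = 3
x[2] = 3
x[3] = -3

x = [-2, 3, 3, -3]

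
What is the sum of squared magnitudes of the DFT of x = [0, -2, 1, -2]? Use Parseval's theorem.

Parseval: Σ|x[n]|² = (1/N)Σ|X[k]|², so Σ|X[k]|² = N·Σ|x[n]|² = 4·9.0000

Σ|X[k]|² = N·Σ|x[n]|² = 4·9.0000 = 36.0000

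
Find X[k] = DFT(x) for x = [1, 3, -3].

X[k] = Σ(n=0 to 2) x[n] · ω_3^(nk)
where ω_3 = e^(-2πi/3)

Computing each X[k]:
X[0] = 1
X[1] = 1.0000-5.1962i
X[2] = 1.0000+5.1962i

X = [1, 1.0000-5.1962i, 1.0000+5.1962i]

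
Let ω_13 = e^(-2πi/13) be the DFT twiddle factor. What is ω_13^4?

ω_13^4 = e^(-2πi·4/13)
= cos(-2π·4/13) + i·sin(-2π·4/13)
= cos(-8π/13) + i·sin(-8π/13)

ω_13^4 = cos(-8π/13) + i·sin(-8π/13) = -0.3546-0.9350i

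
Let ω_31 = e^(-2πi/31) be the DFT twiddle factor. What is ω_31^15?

ω_31^15 = e^(-2πi·15/31)
= cos(-2π·15/31) + i·sin(-2π·15/31)
= cos(-30π/31) + i·sin(-30π/31)

ω_31^15 = cos(-30π/31) + i·sin(-30π/31) = -0.9949-0.1012i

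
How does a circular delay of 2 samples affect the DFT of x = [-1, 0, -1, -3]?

Time shift by 2: X_shifted[k] = ω_4^(2k) · X[k]
Shifted x = [-1, -3, -1, 0]

DFT(x[n-2]) = [-5, 3i, 1, -3i]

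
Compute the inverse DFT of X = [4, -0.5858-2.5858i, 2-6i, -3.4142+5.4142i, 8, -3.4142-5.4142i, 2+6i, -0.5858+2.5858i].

x[n] = (1/8) Σ(k=0 to 7) X[k] · e^(2πikn/8)

Computing each x[n]:
x[0] = 1
x[1] = 1
x[2] = 3
x[3] = -3
x[4] = 3
x[5] = 1
x[6] = -1
x[7] = -1

x = [1, 1, 3, -3, 3, 1, -1, -1]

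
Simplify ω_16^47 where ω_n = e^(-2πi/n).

Since ω_16^16 = 1, powers reduce modulo 16.
47 mod 16 = 15
So ω_16^47 = ω_16^15 = e^(-2πi·15/16)

ω_16^47 = ω_16^15 = 0.9239+0.3827i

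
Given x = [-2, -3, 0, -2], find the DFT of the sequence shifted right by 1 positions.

Time shift by 1: X_shifted[k] = ω_4^(1k) · X[k]
Shifted x = [-2, -2, -3, 0]

DFT(x[n-1]) = [-7, 1+2i, -3, 1-2i]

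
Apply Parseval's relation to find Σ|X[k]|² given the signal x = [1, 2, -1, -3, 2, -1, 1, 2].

Parseval: Σ|x[n]|² = (1/N)Σ|X[k]|², so Σ|X[k]|² = N·Σ|x[n]|² = 8·25.0000

Σ|X[k]|² = N·Σ|x[n]|² = 8·25.0000 = 200.0000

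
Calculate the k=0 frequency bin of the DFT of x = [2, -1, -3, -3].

X[0] = Σ(n=0 to 3) x[n] · ω_4^0 = Σ x[n]
= (2) + (-1) + (-3) + (-3)

X[0] = -5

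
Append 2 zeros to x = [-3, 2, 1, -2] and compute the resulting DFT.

Original 4-point DFT: [-2, -4-4i, -2, -4+4i]
Zero-padded 6-point DFT provides frequency interpolation.

DFT_6([x, 0, ...]) = [-2, -0.5000-2.5981i, -6.5000-0.8660i, -2, -6.5000+0.8660i, -0.5000+2.5981i]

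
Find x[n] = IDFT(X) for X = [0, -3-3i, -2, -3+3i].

x[n] = (1/4) Σ(k=0 to 3) X[k] · e^(2πikn/4)

Computing each x[n]:
x[0] = -2
x[1] = 2
x[2] = 1
x[3] = -1

x = [-2, 2, 1, -1]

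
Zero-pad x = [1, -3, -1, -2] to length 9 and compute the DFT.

Original 4-point DFT: [-5, 2+1i, 5, 2-1i]
Zero-padded 9-point DFT provides frequency interpolation.

DFT_9([x, 0, ...]) = [-5, -0.4718+4.6452i, 2.4187+1.5644i, 1.0000+1.7321i, 4.0530+2.1153i, 4.0530-2.1153i, 1.0000-1.7321i, 2.4187-1.5644i, -0.4718-4.6452i]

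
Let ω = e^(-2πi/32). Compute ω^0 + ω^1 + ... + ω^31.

Sum of all nth roots of unity equals 0 for n > 1 (geometric series with r ≠ 1).

0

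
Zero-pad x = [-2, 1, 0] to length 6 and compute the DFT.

Original 3-point DFT: [-1, -2.5000-0.8660i, -2.5000+0.8660i]
Zero-padded 6-point DFT provides frequency interpolation.

DFT_6([x, 0, ...]) = [-1, -1.5000-0.8660i, -2.5000-0.8660i, -3, -2.5000+0.8660i, -1.5000+0.8660i]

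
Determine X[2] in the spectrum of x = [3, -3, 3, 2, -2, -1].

X[2] = Σ(n=0 to 5) x[n] · ω_6^(2n) where ω_6 = e^(-2πi/6)
= (3)·ω_6^0 + (-3)·ω_6^2 + (3)·ω_6^4 + (2)·ω_6^6 + (-2)·ω_6^8 + (-1)·ω_6^10

X[2] = 6.5000+6.0622i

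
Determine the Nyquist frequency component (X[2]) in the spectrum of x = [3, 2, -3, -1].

X[2] = Σ(n=0 to 3) x[n] · ω_4^(2n) where ω_4 = e^(-2πi/4)
= (3)·ω_4^0 + (2)·ω_4^2 + (-3)·ω_4^4 + (-1)·ω_4^6

X[2] = -1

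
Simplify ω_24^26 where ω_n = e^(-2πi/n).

Since ω_24^24 = 1, powers reduce modulo 24.
26 mod 24 = 2
So ω_24^26 = ω_24^2 = e^(-2πi·2/24)

ω_24^26 = ω_24^2 = 0.8660-0.5000i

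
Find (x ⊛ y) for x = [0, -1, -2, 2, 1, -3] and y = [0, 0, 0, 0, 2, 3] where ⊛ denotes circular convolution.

(x ⊛ y)[n] = Σ(m=0 to 5) x[m] · y[(n-m) mod 6]

Computing each output sample:
(x ⊛ y)[0] = -7
(x ⊛ y)[1] = -2
(x ⊛ y)[2] = 8
(x ⊛ y)[3] = -3
(x ⊛ y)[4] = -9
(x ⊛ y)[5] = -2

x ⊛ y = [-7, -2, 8, -3, -9, -2]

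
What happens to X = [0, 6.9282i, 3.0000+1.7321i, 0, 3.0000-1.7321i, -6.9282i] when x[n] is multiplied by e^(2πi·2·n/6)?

Modulation property: DFT(ω_6^(-2n)·x[n]) = X[(k-2) mod 6], so circularly shift X by 2 positions.

X[k-2] = [3.0000-1.7321i, -6.9282i, 0, 6.9282i, 3.0000+1.7321i, 0]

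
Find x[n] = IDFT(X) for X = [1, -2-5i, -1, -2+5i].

x[n] = (1/4) Σ(k=0 to 3) X[k] · e^(2πikn/4)

Computing each x[n]:
x[0] = -1
x[1] = 3
x[2] = 1
x[3] = -2

x = [-1, 3, 1, -2]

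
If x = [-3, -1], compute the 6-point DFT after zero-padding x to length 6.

Original 2-point DFT: [-4, -2]
Zero-padded 6-point DFT provides frequency interpolation.

DFT_6([x, 0, ...]) = [-4, -3.5000+0.8660i, -2.5000+0.8660i, -2, -2.5000-0.8660i, -3.5000-0.8660i]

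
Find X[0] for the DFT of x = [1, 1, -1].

X[0] = Σ(n=0 to 2) x[n] · ω_3^0 = Σ x[n]
= (1) + (1) + (-1)

X[0] = 1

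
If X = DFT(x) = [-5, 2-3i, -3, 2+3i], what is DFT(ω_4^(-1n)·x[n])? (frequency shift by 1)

Modulation property: DFT(ω_4^(-1n)·x[n]) = X[(k-1) mod 4], so circularly shift X by 1 positions.

X[k-1] = [2+3i, -5, 2-3i, -3]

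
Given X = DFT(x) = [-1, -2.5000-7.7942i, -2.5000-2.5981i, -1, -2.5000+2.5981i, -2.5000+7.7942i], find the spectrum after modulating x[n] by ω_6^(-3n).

Modulation property: DFT(ω_6^(-3n)·x[n]) = X[(k-3) mod 6], so circularly shift X by 3 positions.

X[k-3] = [-1, -2.5000+2.5981i, -2.5000+7.7942i, -1, -2.5000-7.7942i, -2.5000-2.5981i]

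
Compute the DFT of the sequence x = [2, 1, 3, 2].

X[k] = Σ(n=0 to 3) x[n] · ω_4^(nk)
where ω_4 = e^(-2πi/4)

Computing each X[k]:
X[0] = 8
X[1] = -1+1i
X[2] = 2
X[3] = -1-1i

X = [8, -1+1i, 2, -1-1i]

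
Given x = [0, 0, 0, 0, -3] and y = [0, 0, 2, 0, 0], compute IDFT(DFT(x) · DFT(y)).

(x ⊛ y)[n] = Σ(m=0 to 4) x[m] · y[(n-m) mod 5]

Computing each output sample:
(x ⊛ y)[0] = 0
(x ⊛ y)[1] = -6
(x ⊛ y)[2] = 0
(x ⊛ y)[3] = 0
(x ⊛ y)[4] = 0

x ⊛ y = [0, -6, 0, 0, 0]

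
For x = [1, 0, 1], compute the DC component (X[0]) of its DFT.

X[0] = Σ(n=0 to 2) x[n] · ω_3^0 = Σ x[n]
= (1) + (0) + (1)

X[0] = 2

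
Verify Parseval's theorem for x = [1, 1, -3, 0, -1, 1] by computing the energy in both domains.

Time domain:
Σ|x[n]|² = |1|² + |1|² + |-3|² + |0|² + |-1|² + |1|² = 13.0000

Frequency domain:
(1/6)Σ|X[k]|² = (1/6)(|-1|² + |4.0000+1.7321i|² + |2.0000-1.7321i|² + |-5|² + |2.0000+1.7321i|² + |4.0000-1.7321i|²) = (1/6)·78.0000 = 13.0000

Both sides agree, confirming Parseval's theorem.

Σ|x[n]|² = (1/N)Σ|X[k]|² = 13.0000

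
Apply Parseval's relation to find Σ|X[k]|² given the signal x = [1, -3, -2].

Parseval: Σ|x[n]|² = (1/N)Σ|X[k]|², so Σ|X[k]|² = N·Σ|x[n]|² = 3·14.0000

Σ|X[k]|² = N·Σ|x[n]|² = 3·14.0000 = 42.0000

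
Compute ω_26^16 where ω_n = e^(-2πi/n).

ω_26^16 = e^(-2πi·16/26)
= cos(-2π·16/26) + i·sin(-2π·16/26)
= cos(-32π/26) + i·sin(-32π/26)

ω_26^16 = cos(-32π/26) + i·sin(-32π/26) = -0.7485+0.6631i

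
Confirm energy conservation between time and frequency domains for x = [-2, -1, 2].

Time domain:
Σ|x[n]|² = |-2|² + |-1|² + |2|² = 9.0000

Frequency domain:
(1/3)Σ|X[k]|² = (1/3)(|-1|² + |-2.5000+2.5981i|² + |-2.5000-2.5981i|²) = (1/3)·27.0000 = 9.0000

Both sides agree, confirming Parseval's theorem.

Σ|x[n]|² = (1/N)Σ|X[k]|² = 9.0000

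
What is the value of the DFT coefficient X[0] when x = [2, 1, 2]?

X[0] = Σ(n=0 to 2) x[n] · ω_3^0 = Σ x[n]
= (2) + (1) + (2)

X[0] = 5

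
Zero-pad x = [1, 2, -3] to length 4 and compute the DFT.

Original 3-point DFT: [0, 1.5000-4.3301i, 1.5000+4.3301i]
Zero-padded 4-point DFT provides frequency interpolation.

DFT_4([x, 0, ...]) = [0, 4-2i, -4, 4+2i]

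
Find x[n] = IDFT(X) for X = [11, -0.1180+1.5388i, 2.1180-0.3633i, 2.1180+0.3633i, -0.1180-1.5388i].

x[n] = (1/5) Σ(k=0 to 4) X[k] · e^(2πikn/5)

Computing each x[n]:
x[0] = 3
x[1] = 1
x[2] = 2
x[3] = 3
x[4] = 2

x = [3, 1, 2, 3, 2]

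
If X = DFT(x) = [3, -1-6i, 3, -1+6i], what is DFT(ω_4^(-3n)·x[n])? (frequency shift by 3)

Modulation property: DFT(ω_4^(-3n)·x[n]) = X[(k-3) mod 4], so circularly shift X by 3 positions.

X[k-3] = [-1-6i, 3, -1+6i, 3]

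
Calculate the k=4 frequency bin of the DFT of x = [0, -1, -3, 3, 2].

X[4] = Σ(n=0 to 4) x[n] · ω_5^(4n) where ω_5 = e^(-2πi/5)
= (0)·ω_5^0 + (-1)·ω_5^4 + (-3)·ω_5^8 + (3)·ω_5^12 + (2)·ω_5^16

X[4] = 0.3090-6.3799i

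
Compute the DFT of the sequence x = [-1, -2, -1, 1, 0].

X[k] = Σ(n=0 to 4) x[n] · ω_5^(nk)
where ω_5 = e^(-2πi/5)

Computing each X[k]:
X[0] = -3
X[1] = -1.6180+3.0777i
X[2] = 0.6180-0.7265i
X[3] = 0.6180+0.7265i
X[4] = -1.6180-3.0777i

X = [-3, -1.6180+3.0777i, 0.6180-0.7265i, 0.6180+0.7265i, -1.6180-3.0777i]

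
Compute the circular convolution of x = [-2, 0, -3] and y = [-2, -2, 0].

(x ⊛ y)[n] = Σ(m=0 to 2) x[m] · y[(n-m) mod 3]

Computing each output sample:
(x ⊛ y)[0] = 10
(x ⊛ y)[1] = 4
(x ⊛ y)[2] = 6

x ⊛ y = [10, 4, 6]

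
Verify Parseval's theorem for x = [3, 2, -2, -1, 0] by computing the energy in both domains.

Time domain:
Σ|x[n]|² = |3|² + |2|² + |-2|² + |-1|² + |0|² = 18.0000

Frequency domain:
(1/5)Σ|X[k]|² = (1/5)(|2|² + |6.0451-1.3143i|² + |0.4549-2.1266i|² + |0.4549+2.1266i|² + |6.0451+1.3143i|²) = (1/5)·90.0000 = 18.0000

Both sides agree, confirming Parseval's theorem.

Σ|x[n]|² = (1/N)Σ|X[k]|² = 18.0000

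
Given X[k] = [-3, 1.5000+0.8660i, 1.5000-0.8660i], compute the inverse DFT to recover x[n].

x[n] = (1/3) Σ(k=0 to 2) X[k] · e^(2πikn/3)

Computing each x[n]:
x[0] = 0
x[1] = -2
x[2] = -1

x = [0, -2, -1]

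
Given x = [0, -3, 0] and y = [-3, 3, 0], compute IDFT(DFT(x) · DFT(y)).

(x ⊛ y)[n] = Σ(m=0 to 2) x[m] · y[(n-m) mod 3]

Computing each output sample:
(x ⊛ y)[0] = 0
(x ⊛ y)[1] = 9
(x ⊛ y)[2] = -9

x ⊛ y = [0, 9, -9]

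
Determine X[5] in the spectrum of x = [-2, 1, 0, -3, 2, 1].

X[5] = Σ(n=0 to 5) x[n] · ω_6^(5n) where ω_6 = e^(-2πi/6)
= (-2)·ω_6^0 + (1)·ω_6^5 + (0)·ω_6^10 + (-3)·ω_6^15 + (2)·ω_6^20 + (1)·ω_6^25

X[5] = 1.0000-1.7321i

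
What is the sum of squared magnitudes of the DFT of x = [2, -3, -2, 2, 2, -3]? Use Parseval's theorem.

Parseval: Σ|x[n]|² = (1/N)Σ|X[k]|², so Σ|X[k]|² = N·Σ|x[n]|² = 6·34.0000

Σ|X[k]|² = N·Σ|x[n]|² = 6·34.0000 = 204.0000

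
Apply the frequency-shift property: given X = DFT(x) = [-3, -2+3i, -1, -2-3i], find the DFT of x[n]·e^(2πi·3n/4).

Modulation property: DFT(ω_4^(-3n)·x[n]) = X[(k-3) mod 4], so circularly shift X by 3 positions.

X[k-3] = [-2+3i, -1, -2-3i, -3]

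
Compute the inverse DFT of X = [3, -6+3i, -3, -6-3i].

x[n] = (1/4) Σ(k=0 to 3) X[k] · e^(2πikn/4)

Computing each x[n]:
x[0] = -3
x[1] = 0
x[2] = 3
x[3] = 3

x = [-3, 0, 3, 3]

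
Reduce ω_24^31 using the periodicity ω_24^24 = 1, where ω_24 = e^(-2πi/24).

Since ω_24^24 = 1, powers reduce modulo 24.
31 mod 24 = 7
So ω_24^31 = ω_24^7 = e^(-2πi·7/24)

ω_24^31 = ω_24^7 = -0.2588-0.9659i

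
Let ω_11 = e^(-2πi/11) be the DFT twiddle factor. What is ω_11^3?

ω_11^3 = e^(-2πi·3/11)
= cos(-2π·3/11) + i·sin(-2π·3/11)
= cos(-6π/11) + i·sin(-6π/11)

ω_11^3 = cos(-6π/11) + i·sin(-6π/11) = -0.1423-0.9898i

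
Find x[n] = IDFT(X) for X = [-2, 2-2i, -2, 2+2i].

x[n] = (1/4) Σ(k=0 to 3) X[k] · e^(2πikn/4)

Computing each x[n]:
x[0] = 0
x[1] = 1
x[2] = -2
x[3] = -1

x = [0, 1, -2, -1]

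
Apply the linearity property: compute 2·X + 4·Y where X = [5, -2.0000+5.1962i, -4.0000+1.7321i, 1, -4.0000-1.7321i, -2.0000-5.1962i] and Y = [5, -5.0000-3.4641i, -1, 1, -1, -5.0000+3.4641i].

By linearity: DFT(2x + 4y) = 2·DFT(x) + 4·DFT(y)
= 2·[5, -2.0000+5.1962i, -4.0000+1.7321i, 1, -4.0000-1.7321i, -2.0000-5.1962i] + 4·[5, -5.0000-3.4641i, -1, 1, -1, -5.0000+3.4641i]

Computing element-wise:
Z[0] = 2·(5) + 4·(5) = 30
Z[1] = 2·(-2.0000+5.1962i) + 4·(-5.0000-3.4641i) = -24.0000-3.4640i
Z[2] = 2·(-4.0000+1.7321i) + 4·(-1) = -12.0000+3.4642i
Z[3] = 2·(1) + 4·(1) = 6
Z[4] = 2·(-4.0000-1.7321i) + 4·(-1) = -12.0000-3.4642i
Z[5] = 2·(-2.0000-5.1962i) + 4·(-5.0000+3.4641i) = -24.0000+3.4640i

DFT(2x + 4y) = 2·X + 4·Y = [30, -24.0000-3.4640i, -12.0000+3.4642i, 6, -12.0000-3.4642i, -24.0000+3.4640i]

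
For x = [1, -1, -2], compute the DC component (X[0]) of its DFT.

X[0] = Σ(n=0 to 2) x[n] · ω_3^0 = Σ x[n]
= (1) + (-1) + (-2)

X[0] = -2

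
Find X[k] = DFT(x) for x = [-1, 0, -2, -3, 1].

X[k] = Σ(n=0 to 4) x[n] · ω_5^(nk)
where ω_5 = e^(-2πi/5)

Computing each X[k]:
X[0] = -5
X[1] = 3.3541+0.3633i
X[2] = -3.3541+1.5388i
X[3] = -3.3541-1.5388i
X[4] = 3.3541-0.3633i

X = [-5, 3.3541+0.3633i, -3.3541+1.5388i, -3.3541-1.5388i, 3.3541-0.3633i]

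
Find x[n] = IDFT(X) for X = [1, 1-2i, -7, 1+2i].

x[n] = (1/4) Σ(k=0 to 3) X[k] · e^(2πikn/4)

Computing each x[n]:
x[0] = -1
x[1] = 3
x[2] = -2
x[3] = 1

x = [-1, 3, -2, 1]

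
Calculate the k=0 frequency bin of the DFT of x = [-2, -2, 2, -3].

X[0] = Σ(n=0 to 3) x[n] · ω_4^0 = Σ x[n]
= (-2) + (-2) + (2) + (-3)

X[0] = -5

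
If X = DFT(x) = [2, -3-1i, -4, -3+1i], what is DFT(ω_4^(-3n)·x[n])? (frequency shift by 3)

Modulation property: DFT(ω_4^(-3n)·x[n]) = X[(k-3) mod 4], so circularly shift X by 3 positions.

X[k-3] = [-3-1i, -4, -3+1i, 2]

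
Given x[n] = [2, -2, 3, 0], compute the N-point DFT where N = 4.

X[k] = Σ(n=0 to 3) x[n] · ω_4^(nk)
where ω_4 = e^(-2πi/4)

Computing each X[k]:
X[0] = 3
X[1] = -1+2i
X[2] = 7
X[3] = -1-2i

X = [3, -1+2i, 7, -1-2i]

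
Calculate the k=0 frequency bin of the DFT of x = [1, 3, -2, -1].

X[0] = Σ(n=0 to 3) x[n] · ω_4^0 = Σ x[n]
= (1) + (3) + (-2) + (-1)

X[0] = 1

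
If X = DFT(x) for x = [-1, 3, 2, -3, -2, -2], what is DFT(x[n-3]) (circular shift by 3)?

Time shift by 3: X_shifted[k] = ω_6^(3k) · X[k]
Shifted x = [-3, -2, -2, -1, 3, 2]

DFT(x[n-3]) = [-3, -2.5000+7.7942i, -4.5000-0.8660i, -1, -4.5000+0.8660i, -2.5000-7.7942i]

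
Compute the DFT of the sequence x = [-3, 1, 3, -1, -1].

X[k] = Σ(n=0 to 4) x[n] · ω_5^(nk)
where ω_5 = e^(-2πi/5)

Computing each X[k]:
X[0] = -1
X[1] = -4.6180-4.2533i
X[2] = -2.3820+2.6287i
X[3] = -2.3820-2.6287i
X[4] = -4.6180+4.2533i

X = [-1, -4.6180-4.2533i, -2.3820+2.6287i, -2.3820-2.6287i, -4.6180+4.2533i]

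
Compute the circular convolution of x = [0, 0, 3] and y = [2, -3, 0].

(x ⊛ y)[n] = Σ(m=0 to 2) x[m] · y[(n-m) mod 3]

Computing each output sample:
(x ⊛ y)[0] = -9
(x ⊛ y)[1] = 0
(x ⊛ y)[2] = 6

x ⊛ y = [-9, 0, 6]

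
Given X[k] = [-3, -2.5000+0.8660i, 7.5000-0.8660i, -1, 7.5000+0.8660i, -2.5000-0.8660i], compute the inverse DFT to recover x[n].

x[n] = (1/6) Σ(k=0 to 5) X[k] · e^(2πikn/6)

Computing each x[n]:
x[0] = 1
x[1] = -2
x[2] = -2
x[3] = 3
x[4] = -1
x[5] = -2

x = [1, -2, -2, 3, -1, -2]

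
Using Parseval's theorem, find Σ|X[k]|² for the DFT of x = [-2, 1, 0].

Parseval: Σ|x[n]|² = (1/N)Σ|X[k]|², so Σ|X[k]|² = N·Σ|x[n]|² = 3·5.0000

Σ|X[k]|² = N·Σ|x[n]|² = 3·5.0000 = 15.0000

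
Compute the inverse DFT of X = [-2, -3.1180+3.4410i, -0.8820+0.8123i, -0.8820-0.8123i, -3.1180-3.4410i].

x[n] = (1/5) Σ(k=0 to 4) X[k] · e^(2πikn/5)

Computing each x[n]:
x[0] = -2
x[1] = -2
x[2] = 0
x[3] = 1
x[4] = 1

x = [-2, -2, 0, 1, 1]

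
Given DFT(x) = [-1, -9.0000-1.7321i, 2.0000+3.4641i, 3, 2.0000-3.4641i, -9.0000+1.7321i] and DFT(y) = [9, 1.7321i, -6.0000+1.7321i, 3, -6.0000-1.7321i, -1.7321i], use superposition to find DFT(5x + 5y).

By linearity: DFT(5x + 5y) = 5·DFT(x) + 5·DFT(y)
= 5·[-1, -9.0000-1.7321i, 2.0000+3.4641i, 3, 2.0000-3.4641i, -9.0000+1.7321i] + 5·[9, 1.7321i, -6.0000+1.7321i, 3, -6.0000-1.7321i, -1.7321i]

Computing element-wise:
Z[0] = 5·(-1) + 5·(9) = 40
Z[1] = 5·(-9.0000-1.7321i) + 5·(1.7321i) = -45
Z[2] = 5·(2.0000+3.4641i) + 5·(-6.0000+1.7321i) = -20.0000+25.9810i
Z[3] = 5·(3) + 5·(3) = 30
Z[4] = 5·(2.0000-3.4641i) + 5·(-6.0000-1.7321i) = -20.0000-25.9810i
Z[5] = 5·(-9.0000+1.7321i) + 5·(-1.7321i) = -45

DFT(5x + 5y) = 5·X + 5·Y = [40, -45, -20.0000+25.9810i, 30, -20.0000-25.9810i, -45]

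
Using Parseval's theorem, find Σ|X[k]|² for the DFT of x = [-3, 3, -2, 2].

Parseval: Σ|x[n]|² = (1/N)Σ|X[k]|², so Σ|X[k]|² = N·Σ|x[n]|² = 4·26.0000

Σ|X[k]|² = N·Σ|x[n]|² = 4·26.0000 = 104.0000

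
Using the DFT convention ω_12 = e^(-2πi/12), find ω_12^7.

ω_12^7 = e^(-2πi·7/12)
= cos(-2π·7/12) + i·sin(-2π·7/12)
= cos(-14π/12) + i·sin(-14π/12)

ω_12^7 = cos(-14π/12) + i·sin(-14π/12) = -0.8660+0.5000i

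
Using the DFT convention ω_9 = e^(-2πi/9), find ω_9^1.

ω_9^1 = e^(-2πi·1/9)
= cos(-2π·1/9) + i·sin(-2π·1/9)
= cos(-2π/9) + i·sin(-2π/9)

ω_9^1 = cos(-2π/9) + i·sin(-2π/9) = 0.7660-0.6428i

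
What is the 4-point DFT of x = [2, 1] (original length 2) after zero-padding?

Original 2-point DFT: [3, 1]
Zero-padded 4-point DFT provides frequency interpolation.

DFT_4([x, 0, ...]) = [3, 2-1i, 1, 2+1i]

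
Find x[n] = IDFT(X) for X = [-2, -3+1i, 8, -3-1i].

x[n] = (1/4) Σ(k=0 to 3) X[k] · e^(2πikn/4)

Computing each x[n]:
x[0] = 0
x[1] = -3
x[2] = 3
x[3] = -2

x = [0, -3, 3, -2]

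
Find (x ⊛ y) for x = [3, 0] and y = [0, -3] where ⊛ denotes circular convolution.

(x ⊛ y)[n] = Σ(m=0 to 1) x[m] · y[(n-m) mod 2]

Computing each output sample:
(x ⊛ y)[0] = 0
(x ⊛ y)[1] = -9

x ⊛ y = [0, -9]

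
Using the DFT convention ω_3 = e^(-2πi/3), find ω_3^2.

ω_3^2 = e^(-2πi·2/3)
= cos(-2π·2/3) + i·sin(-2π·2/3)
= cos(-4π/3) + i·sin(-4π/3)

ω_3^2 = cos(-4π/3) + i·sin(-4π/3) = -0.5000+0.8660i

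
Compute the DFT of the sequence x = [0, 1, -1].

X[k] = Σ(n=0 to 2) x[n] · ω_3^(nk)
where ω_3 = e^(-2πi/3)

Computing each X[k]:
X[0] = 0
X[1] = -1.7321i
X[2] = 1.7321i

X = [0, -1.7321i, 1.7321i]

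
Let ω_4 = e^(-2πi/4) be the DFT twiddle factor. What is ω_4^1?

ω_4^1 = e^(-2πi·1/4)
= cos(-2π·1/4) + i·sin(-2π·1/4)
= cos(-2π/4) + i·sin(-2π/4)

ω_4^1 = cos(-2π/4) + i·sin(-2π/4) = -1i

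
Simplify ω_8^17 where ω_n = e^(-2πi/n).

Since ω_8^8 = 1, powers reduce modulo 8.
17 mod 8 = 1
So ω_8^17 = ω_8^1 = e^(-2πi·1/8)

ω_8^17 = ω_8^1 = 0.7071-0.7071i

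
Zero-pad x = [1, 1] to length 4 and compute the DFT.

Original 2-point DFT: [2, 0]
Zero-padded 4-point DFT provides frequency interpolation.

DFT_4([x, 0, ...]) = [2, 1-1i, 0, 1+1i]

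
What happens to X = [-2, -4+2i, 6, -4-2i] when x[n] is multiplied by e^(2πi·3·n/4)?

Modulation property: DFT(ω_4^(-3n)·x[n]) = X[(k-3) mod 4], so circularly shift X by 3 positions.

X[k-3] = [-4+2i, 6, -4-2i, -2]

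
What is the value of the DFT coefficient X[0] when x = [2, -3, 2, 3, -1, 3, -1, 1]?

X[0] = Σ(n=0 to 7) x[n] · ω_8^0 = Σ x[n]
= (2) + (-3) + (2) + (3) + (-1) + (3) + (-1) + (1)

X[0] = 6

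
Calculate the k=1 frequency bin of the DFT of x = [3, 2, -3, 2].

X[1] = Σ(n=0 to 3) x[n] · ω_4^(1n) where ω_4 = e^(-2πi/4)
= (3)·ω_4^0 + (2)·ω_4^1 + (-3)·ω_4^2 + (2)·ω_4^3

X[1] = 6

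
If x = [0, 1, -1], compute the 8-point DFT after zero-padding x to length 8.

Original 3-point DFT: [0, -1.7321i, 1.7321i]
Zero-padded 8-point DFT provides frequency interpolation.

DFT_8([x, 0, ...]) = [0, 0.7071+0.2929i, 1-1i, -0.7071-1.7071i, -2, -0.7071+1.7071i, 1+1i, 0.7071-0.2929i]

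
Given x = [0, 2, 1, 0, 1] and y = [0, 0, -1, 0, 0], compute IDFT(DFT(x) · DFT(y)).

(x ⊛ y)[n] = Σ(m=0 to 4) x[m] · y[(n-m) mod 5]

Computing each output sample:
(x ⊛ y)[0] = 0
(x ⊛ y)[1] = -1
(x ⊛ y)[2] = 0
(x ⊛ y)[3] = -2
(x ⊛ y)[4] = -1

x ⊛ y = [0, -1, 0, -2, -1]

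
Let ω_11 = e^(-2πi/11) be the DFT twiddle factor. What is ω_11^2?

ω_11^2 = e^(-2πi·2/11)
= cos(-2π·2/11) + i·sin(-2π·2/11)
= cos(-4π/11) + i·sin(-4π/11)

ω_11^2 = cos(-4π/11) + i·sin(-4π/11) = 0.4154-0.9096i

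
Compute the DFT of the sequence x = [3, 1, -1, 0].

X[k] = Σ(n=0 to 3) x[n] · ω_4^(nk)
where ω_4 = e^(-2πi/4)

Computing each X[k]:
X[0] = 3
X[1] = 4-1i
X[2] = 1
X[3] = 4+1i

X = [3, 4-1i, 1, 4+1i]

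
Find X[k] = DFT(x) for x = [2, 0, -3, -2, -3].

X[k] = Σ(n=0 to 4) x[n] · ω_5^(nk)
where ω_5 = e^(-2πi/5)

Computing each X[k]:
X[0] = -6
X[1] = 5.1180-2.2654i
X[2] = 2.8820-2.7144i
X[3] = 2.8820+2.7144i
X[4] = 5.1180+2.2654i

X = [-6, 5.1180-2.2654i, 2.8820-2.7144i, 2.8820+2.7144i, 5.1180+2.2654i]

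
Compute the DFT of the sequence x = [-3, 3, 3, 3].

X[k] = Σ(n=0 to 3) x[n] · ω_4^(nk)
where ω_4 = e^(-2πi/4)

Computing each X[k]:
X[0] = 6
X[1] = -6
X[2] = -6
X[3] = -6

X = [6, -6, -6, -6]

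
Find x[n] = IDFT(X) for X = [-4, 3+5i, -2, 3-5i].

x[n] = (1/4) Σ(k=0 to 3) X[k] · e^(2πikn/4)

Computing each x[n]:
x[0] = 0
x[1] = -3
x[2] = -3
x[3] = 2

x = [0, -3, -3, 2]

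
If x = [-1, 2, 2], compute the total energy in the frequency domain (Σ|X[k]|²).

Parseval: Σ|x[n]|² = (1/N)Σ|X[k]|², so Σ|X[k]|² = N·Σ|x[n]|² = 3·9.0000

Σ|X[k]|² = N·Σ|x[n]|² = 3·9.0000 = 27.0000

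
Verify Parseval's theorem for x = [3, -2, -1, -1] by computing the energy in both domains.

Time domain:
Σ|x[n]|² = |3|² + |-2|² + |-1|² + |-1|² = 15.0000

Frequency domain:
(1/4)Σ|X[k]|² = (1/4)(|-1|² + |4+1i|² + |5|² + |4-1i|²) = (1/4)·60.0000 = 15.0000

Both sides agree, confirming Parseval's theorem.

Σ|x[n]|² = (1/N)Σ|X[k]|² = 15.0000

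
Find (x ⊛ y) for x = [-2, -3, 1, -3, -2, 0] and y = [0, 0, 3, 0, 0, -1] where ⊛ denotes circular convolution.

(x ⊛ y)[n] = Σ(m=0 to 5) x[m] · y[(n-m) mod 6]

Computing each output sample:
(x ⊛ y)[0] = -3
(x ⊛ y)[1] = -1
(x ⊛ y)[2] = -3
(x ⊛ y)[3] = -7
(x ⊛ y)[4] = 3
(x ⊛ y)[5] = -7

x ⊛ y = [-3, -1, -3, -7, 3, -7]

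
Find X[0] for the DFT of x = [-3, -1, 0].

X[0] = Σ(n=0 to 2) x[n] · ω_3^0 = Σ x[n]
= (-3) + (-1) + (0)

X[0] = -4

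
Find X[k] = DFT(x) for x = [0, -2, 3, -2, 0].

X[k] = Σ(n=0 to 4) x[n] · ω_5^(nk)
where ω_5 = e^(-2πi/5)

Computing each X[k]:
X[0] = -1
X[1] = -1.4271-1.0368i
X[2] = 1.9271+5.9309i
X[3] = 1.9271-5.9309i
X[4] = -1.4271+1.0368i

X = [-1, -1.4271-1.0368i, 1.9271+5.9309i, 1.9271-5.9309i, -1.4271+1.0368i]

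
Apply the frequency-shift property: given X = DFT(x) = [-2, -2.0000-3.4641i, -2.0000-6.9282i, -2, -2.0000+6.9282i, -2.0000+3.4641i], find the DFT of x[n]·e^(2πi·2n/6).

Modulation property: DFT(ω_6^(-2n)·x[n]) = X[(k-2) mod 6], so circularly shift X by 2 positions.

X[k-2] = [-2.0000+6.9282i, -2.0000+3.4641i, -2, -2.0000-3.4641i, -2.0000-6.9282i, -2]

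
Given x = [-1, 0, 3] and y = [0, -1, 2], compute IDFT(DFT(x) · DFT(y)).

(x ⊛ y)[n] = Σ(m=0 to 2) x[m] · y[(n-m) mod 3]

Computing each output sample:
(x ⊛ y)[0] = -3
(x ⊛ y)[1] = 7
(x ⊛ y)[2] = -2

x ⊛ y = [-3, 7, -2]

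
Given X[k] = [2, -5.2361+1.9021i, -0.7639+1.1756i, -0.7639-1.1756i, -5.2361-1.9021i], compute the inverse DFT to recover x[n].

x[n] = (1/5) Σ(k=0 to 4) X[k] · e^(2πikn/5)

Computing each x[n]:
x[0] = -2
x[1] = -1
x[2] = 2
x[3] = 2
x[4] = 1

x = [-2, -1, 2, 2, 1]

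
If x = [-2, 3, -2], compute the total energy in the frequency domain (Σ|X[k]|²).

Parseval: Σ|x[n]|² = (1/N)Σ|X[k]|², so Σ|X[k]|² = N·Σ|x[n]|² = 3·17.0000

Σ|X[k]|² = N·Σ|x[n]|² = 3·17.0000 = 51.0000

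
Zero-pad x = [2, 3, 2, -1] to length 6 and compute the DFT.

Original 4-point DFT: [6, -4i, 2, 4i]
Zero-padded 6-point DFT provides frequency interpolation.

DFT_6([x, 0, ...]) = [6, 3.5000-4.3301i, -1.5000-0.8660i, 2, -1.5000+0.8660i, 3.5000+4.3301i]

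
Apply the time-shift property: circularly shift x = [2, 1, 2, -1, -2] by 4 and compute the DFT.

Time shift by 4: X_shifted[k] = ω_5^(4k) · X[k]
Shifted x = [1, 2, -1, -2, 2]

DFT(x[n-4]) = [2, 4.6631-0.5878i, -3.1631+0.9511i, -3.1631-0.9511i, 4.6631+0.5878i]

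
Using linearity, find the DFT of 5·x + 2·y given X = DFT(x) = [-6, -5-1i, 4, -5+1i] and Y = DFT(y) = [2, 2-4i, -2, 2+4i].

By linearity: DFT(5x + 2y) = 5·DFT(x) + 2·DFT(y)
= 5·[-6, -5-1i, 4, -5+1i] + 2·[2, 2-4i, -2, 2+4i]

Computing element-wise:
Z[0] = 5·(-6) + 2·(2) = -26
Z[1] = 5·(-5-1i) + 2·(2-4i) = -21-13i
Z[2] = 5·(4) + 2·(-2) = 16
Z[3] = 5·(-5+1i) + 2·(2+4i) = -21+13i

DFT(5x + 2y) = 5·X + 2·Y = [-26, -21-13i, 16, -21+13i]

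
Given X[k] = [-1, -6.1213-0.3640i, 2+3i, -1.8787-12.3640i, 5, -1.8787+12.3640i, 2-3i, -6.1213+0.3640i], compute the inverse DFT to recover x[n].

x[n] = (1/8) Σ(k=0 to 7) X[k] · e^(2πikn/8)

Computing each x[n]:
x[0] = -1
x[1] = 0
x[2] = -3
x[3] = 3
x[4] = 3
x[5] = -3
x[6] = 3
x[7] = -3

x = [-1, 0, -3, 3, 3, -3, 3, -3]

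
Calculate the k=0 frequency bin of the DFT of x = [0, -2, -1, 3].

X[0] = Σ(n=0 to 3) x[n] · ω_4^0 = Σ x[n]
= (0) + (-2) + (-1) + (3)

X[0] = 0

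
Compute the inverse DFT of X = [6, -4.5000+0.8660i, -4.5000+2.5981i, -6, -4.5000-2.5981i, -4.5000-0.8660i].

x[n] = (1/6) Σ(k=0 to 5) X[k] · e^(2πikn/6)

Computing each x[n]:
x[0] = -3
x[1] = 1
x[2] = 2
x[3] = 2
x[4] = 1
x[5] = 3

x = [-3, 1, 2, 2, 1, 3]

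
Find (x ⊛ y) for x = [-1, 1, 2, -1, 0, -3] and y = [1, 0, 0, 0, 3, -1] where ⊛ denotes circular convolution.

(x ⊛ y)[n] = Σ(m=0 to 5) x[m] · y[(n-m) mod 6]

Computing each output sample:
(x ⊛ y)[0] = 4
(x ⊛ y)[1] = -4
(x ⊛ y)[2] = 3
(x ⊛ y)[3] = -10
(x ⊛ y)[4] = 0
(x ⊛ y)[5] = 1

x ⊛ y = [4, -4, 3, -10, 0, 1]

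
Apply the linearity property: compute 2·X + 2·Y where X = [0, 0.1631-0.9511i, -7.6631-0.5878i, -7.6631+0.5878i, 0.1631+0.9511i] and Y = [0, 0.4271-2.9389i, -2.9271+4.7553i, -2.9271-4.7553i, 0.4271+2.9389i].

By linearity: DFT(2x + 2y) = 2·DFT(x) + 2·DFT(y)
= 2·[0, 0.1631-0.9511i, -7.6631-0.5878i, -7.6631+0.5878i, 0.1631+0.9511i] + 2·[0, 0.4271-2.9389i, -2.9271+4.7553i, -2.9271-4.7553i, 0.4271+2.9389i]

Computing element-wise:
Z[0] = 2·(0) + 2·(0) = 0
Z[1] = 2·(0.1631-0.9511i) + 2·(0.4271-2.9389i) = 1.1804-7.7800i
Z[2] = 2·(-7.6631-0.5878i) + 2·(-2.9271+4.7553i) = -21.1804+8.3350i
Z[3] = 2·(-7.6631+0.5878i) + 2·(-2.9271-4.7553i) = -21.1804-8.3350i
Z[4] = 2·(0.1631+0.9511i) + 2·(0.4271+2.9389i) = 1.1804+7.7800i

DFT(2x + 2y) = 2·X + 2·Y = [0, 1.1804-7.7800i, -21.1804+8.3350i, -21.1804-8.3350i, 1.1804+7.7800i]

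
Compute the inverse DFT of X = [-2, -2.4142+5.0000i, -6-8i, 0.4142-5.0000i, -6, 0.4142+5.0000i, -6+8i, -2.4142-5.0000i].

x[n] = (1/8) Σ(k=0 to 7) X[k] · e^(2πikn/8)

Computing each x[n]:
x[0] = -3
x[1] = 2
x[2] = -2
x[3] = -1
x[4] = -2
x[5] = 3
x[6] = 3
x[7] = -2

x = [-3, 2, -2, -1, -2, 3, 3, -2]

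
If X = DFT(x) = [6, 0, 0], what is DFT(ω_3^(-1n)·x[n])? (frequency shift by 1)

Modulation property: DFT(ω_3^(-1n)·x[n]) = X[(k-1) mod 3], so circularly shift X by 1 positions.

X[k-1] = [0, 6, 0]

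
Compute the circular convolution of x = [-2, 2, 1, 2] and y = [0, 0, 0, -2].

(x ⊛ y)[n] = Σ(m=0 to 3) x[m] · y[(n-m) mod 4]

Computing each output sample:
(x ⊛ y)[0] = -4
(x ⊛ y)[1] = -2
(x ⊛ y)[2] = -4
(x ⊛ y)[3] = 4

x ⊛ y = [-4, -2, -4, 4]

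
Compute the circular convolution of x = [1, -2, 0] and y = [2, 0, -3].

(x ⊛ y)[n] = Σ(m=0 to 2) x[m] · y[(n-m) mod 3]

Computing each output sample:
(x ⊛ y)[0] = 8
(x ⊛ y)[1] = -4
(x ⊛ y)[2] = -3

x ⊛ y = [8, -4, -3]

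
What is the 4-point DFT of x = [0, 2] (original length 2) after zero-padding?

Original 2-point DFT: [2, -2]
Zero-padded 4-point DFT provides frequency interpolation.

DFT_4([x, 0, ...]) = [2, -2i, -2, 2i]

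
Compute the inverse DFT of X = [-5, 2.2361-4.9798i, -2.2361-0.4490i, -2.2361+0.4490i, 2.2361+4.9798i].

x[n] = (1/5) Σ(k=0 to 4) X[k] · e^(2πikn/5)

Computing each x[n]:
x[0] = -1
x[1] = 2
x[2] = -1
x[3] = -3
x[4] = -2

x = [-1, 2, -1, -3, -2]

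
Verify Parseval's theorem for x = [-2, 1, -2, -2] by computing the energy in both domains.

Time domain:
Σ|x[n]|² = |-2|² + |1|² + |-2|² + |-2|² = 13.0000

Frequency domain:
(1/4)Σ|X[k]|² = (1/4)(|-5|² + |-3i|² + |-3|² + |3i|²) = (1/4)·52.0000 = 13.0000

Both sides agree, confirming Parseval's theorem.

Σ|x[n]|² = (1/N)Σ|X[k]|² = 13.0000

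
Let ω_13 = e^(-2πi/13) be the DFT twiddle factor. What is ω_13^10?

ω_13^10 = e^(-2πi·10/13)
= cos(-2π·10/13) + i·sin(-2π·10/13)
= cos(-20π/13) + i·sin(-20π/13)

ω_13^10 = cos(-20π/13) + i·sin(-20π/13) = 0.1205+0.9927i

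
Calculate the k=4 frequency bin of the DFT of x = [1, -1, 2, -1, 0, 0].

X[4] = Σ(n=0 to 5) x[n] · ω_6^(4n) where ω_6 = e^(-2πi/6)
= (1)·ω_6^0 + (-1)·ω_6^4 + (2)·ω_6^8 + (-1)·ω_6^12 + (0)·ω_6^16 + (0)·ω_6^20

X[4] = -0.5000-2.5981i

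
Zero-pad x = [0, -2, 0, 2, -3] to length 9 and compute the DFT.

Original 5-point DFT: [-3, -3.1631+0.2245i, 4.6631-2.4899i, 4.6631+2.4899i, -3.1631-0.2245i]
Zero-padded 9-point DFT provides frequency interpolation.

DFT_9([x, 0, ...]) = [-3, 0.2870+0.5796i, -3.6454+1.7733i, 4.5000+4.3301i, 0.3584-4.0024i, 0.3584+4.0024i, 4.5000-4.3301i, -3.6454-1.7733i, 0.2870-0.5796i]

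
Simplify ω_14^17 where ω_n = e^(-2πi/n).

Since ω_14^14 = 1, powers reduce modulo 14.
17 mod 14 = 3
So ω_14^17 = ω_14^3 = e^(-2πi·3/14)

ω_14^17 = ω_14^3 = 0.2225-0.9749i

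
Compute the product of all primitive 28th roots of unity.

The primitive 28th roots of unity are ω_28^k for k coprime to 28: k ∈ {1, 3, 5, 9, 11, 13, 15, 17, 19, 23, 25, 27}
Their product equals the constant term of the cyclotomic polynomial Φ_28(x) up to sign.
For n ≥ 3, the product of all primitive nth roots of unity is 1. (For n=1 it is 1; for n=2 it is -1.)

1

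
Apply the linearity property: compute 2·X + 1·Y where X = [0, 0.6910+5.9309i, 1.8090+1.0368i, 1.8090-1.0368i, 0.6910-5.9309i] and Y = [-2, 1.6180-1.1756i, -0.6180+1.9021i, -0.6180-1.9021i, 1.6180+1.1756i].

By linearity: DFT(2x + 1y) = 2·DFT(x) + 1·DFT(y)
= 2·[0, 0.6910+5.9309i, 1.8090+1.0368i, 1.8090-1.0368i, 0.6910-5.9309i] + 1·[-2, 1.6180-1.1756i, -0.6180+1.9021i, -0.6180-1.9021i, 1.6180+1.1756i]

Computing element-wise:
Z[0] = 2·(0) + 1·(-2) = -2
Z[1] = 2·(0.6910+5.9309i) + 1·(1.6180-1.1756i) = 3.0000+10.6862i
Z[2] = 2·(1.8090+1.0368i) + 1·(-0.6180+1.9021i) = 3.0000+3.9757i
Z[3] = 2·(1.8090-1.0368i) + 1·(-0.6180-1.9021i) = 3.0000-3.9757i
Z[4] = 2·(0.6910-5.9309i) + 1·(1.6180+1.1756i) = 3.0000-10.6862i

DFT(2x + 1y) = 2·X + 1·Y = [-2, 3.0000+10.6862i, 3.0000+3.9757i, 3.0000-3.9757i, 3.0000-10.6862i]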